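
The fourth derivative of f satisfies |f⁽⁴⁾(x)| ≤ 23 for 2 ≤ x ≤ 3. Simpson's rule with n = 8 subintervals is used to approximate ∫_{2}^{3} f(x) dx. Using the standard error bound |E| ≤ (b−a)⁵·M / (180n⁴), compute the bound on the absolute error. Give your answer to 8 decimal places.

0.00003120

|E| ≤ (1)⁵·23 / (180·8⁴) = 23/737280 = 0.00003120.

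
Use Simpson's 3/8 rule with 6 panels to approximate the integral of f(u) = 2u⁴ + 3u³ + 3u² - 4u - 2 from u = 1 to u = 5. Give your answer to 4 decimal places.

h = (5 − 1)/6 = 0.666667.
Nodes u₀,…,u₆ = 1, 1.666667, 2.333333, 3, 3.666667, 4.333333, 5.
f(u) = 2u⁴ + 3u³ + 3u² - 4u - 2: f₀=2, f₁=28.987654, f₂=102.395062, f₃=256, f₄=533.061728, f₅=986.320988, f₆=1678.
(3h/8)·[f₀ + 3f₁ + 3f₂ + 2f₃ + 3f₄ + 3f₅ + f₆] = 0.25·(7144.296296) = 1786.0741.

1786.0741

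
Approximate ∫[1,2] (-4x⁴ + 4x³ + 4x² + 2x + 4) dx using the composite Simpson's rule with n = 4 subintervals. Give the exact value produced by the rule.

h = (2 − 1)/4 = 0.25.
Nodes x₀,…,x₄ = 1, 1.25, 1.5, 1.75, 2.
f(x) = -4x⁴ + 4x³ + 4x² + 2x + 4: f₀=10, f₁=10.796875, f₂=9.25, f₃=3.671875, f₄=-8.
(h/3)·[f₀ + 4f₁ + 2f₂ + 4f₃ + f₄] = 0.083333·(78.375) = 6.53125.

6.53125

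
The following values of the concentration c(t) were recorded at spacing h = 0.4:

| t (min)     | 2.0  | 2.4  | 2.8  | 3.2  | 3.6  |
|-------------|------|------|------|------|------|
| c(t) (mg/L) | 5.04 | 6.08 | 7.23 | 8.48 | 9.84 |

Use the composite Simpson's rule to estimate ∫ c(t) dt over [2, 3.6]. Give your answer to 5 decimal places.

11.67733

h = 0.4, n = 4.
(h/3)·[y₀ + 4y₁ + 2y₂ + 4y₃ + y₄] = 0.133333·(87.58) = 11.67733.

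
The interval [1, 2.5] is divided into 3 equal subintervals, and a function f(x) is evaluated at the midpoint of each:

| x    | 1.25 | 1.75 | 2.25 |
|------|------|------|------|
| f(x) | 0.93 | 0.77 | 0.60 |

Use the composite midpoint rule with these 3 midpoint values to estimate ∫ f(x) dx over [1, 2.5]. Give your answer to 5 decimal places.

1.15000

h = 0.5, n = 3.
h·[y(m₁) + y(m₂) + y(m₃)] = 0.5·(2.30) = 1.15000.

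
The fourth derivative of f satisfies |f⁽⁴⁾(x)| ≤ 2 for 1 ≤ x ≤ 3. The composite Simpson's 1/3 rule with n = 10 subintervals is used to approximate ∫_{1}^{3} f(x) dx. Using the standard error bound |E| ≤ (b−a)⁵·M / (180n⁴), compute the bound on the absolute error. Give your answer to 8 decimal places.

0.00003556

|E| ≤ (2)⁵·2 / (180·10⁴) = 64/1800000 = 0.00003556.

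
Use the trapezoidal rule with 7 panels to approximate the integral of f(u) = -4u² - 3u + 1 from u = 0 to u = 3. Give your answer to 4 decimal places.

-46.8673

h = (3 − 0)/7 = 0.428571.
Nodes u₀,…,u₇ = 0, 0.428571, 0.857143, 1.285714, 1.714286, 2.142857, 2.571429, 3.
f(u) = -4u² - 3u + 1: f₀=1, f₁=-1.020408, f₂=-4.510204, f₃=-9.469388, f₄=-15.897959, f₅=-23.795918, f₆=-33.163265, f₇=-44.
(h/2)·[f₀ + 2f₁ + 2f₂ + 2f₃ + 2f₄ + 2f₅ + 2f₆ + f₇] = 0.214286·(-218.714286) = -46.8673.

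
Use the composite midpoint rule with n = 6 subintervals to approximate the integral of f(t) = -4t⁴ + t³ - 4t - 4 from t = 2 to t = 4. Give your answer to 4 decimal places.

-761.6214

h = (4 − 2)/6 = 0.333333.
Midpoints m₁,…,m₆ = 2.166667, 2.5, 2.833333, 3.166667, 3.5, 3.833333.
f(m₁)=-90.646605, f(m₂)=-154.625, f(m₃)=-250.368827, f(m₄)=-387.137346, f(m₅)=-575.375, f(m₆)=-826.711420.
h·[f(m₁) + f(m₂) + f(m₃) + f(m₄) + f(m₅) + f(m₆)] = 0.333333·(-2284.864198) = -761.6214.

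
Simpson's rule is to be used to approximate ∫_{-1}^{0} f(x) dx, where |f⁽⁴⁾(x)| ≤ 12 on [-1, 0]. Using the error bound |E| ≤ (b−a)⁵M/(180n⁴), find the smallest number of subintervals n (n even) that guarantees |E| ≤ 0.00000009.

Need 12/(180n⁴) ≤ 0.00000009.
n⁴ ≥ 12/(180·0.00000009) = 740741 ⇒ n ≥ 29.3371, so the smallest even n is 30. (n must be even for Simpson's rule.)

30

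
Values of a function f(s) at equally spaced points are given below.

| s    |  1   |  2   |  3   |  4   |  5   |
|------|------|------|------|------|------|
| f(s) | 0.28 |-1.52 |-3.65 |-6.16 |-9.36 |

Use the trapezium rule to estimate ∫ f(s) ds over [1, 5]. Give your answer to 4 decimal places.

h = 1, n = 4.
(h/2)·[y₀ + 2y₁ + 2y₂ + 2y₃ + y₄] = 0.5·(-31.74) = -15.8700.

-15.8700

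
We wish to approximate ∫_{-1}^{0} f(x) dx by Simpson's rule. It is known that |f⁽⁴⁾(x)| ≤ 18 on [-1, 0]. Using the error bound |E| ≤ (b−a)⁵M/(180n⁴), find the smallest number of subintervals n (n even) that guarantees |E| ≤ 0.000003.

14

Need 18/(180n⁴) ≤ 0.000003.
n⁴ ≥ 18/(180·0.000003) = 33333.3 ⇒ n ≥ 13.5120, so the smallest even n is 14. (n must be even for Simpson's rule.)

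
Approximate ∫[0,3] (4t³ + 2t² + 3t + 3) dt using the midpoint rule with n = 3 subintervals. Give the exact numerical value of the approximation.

h = (3 − 0)/3 = 1.
Midpoints m₁,…,m₃ = 0.5, 1.5, 2.5.
f(m₁)=5.5, f(m₂)=25.5, f(m₃)=85.5.
h·[f(m₁) + f(m₂) + f(m₃)] = 1·(116.5) = 116.5.

116.5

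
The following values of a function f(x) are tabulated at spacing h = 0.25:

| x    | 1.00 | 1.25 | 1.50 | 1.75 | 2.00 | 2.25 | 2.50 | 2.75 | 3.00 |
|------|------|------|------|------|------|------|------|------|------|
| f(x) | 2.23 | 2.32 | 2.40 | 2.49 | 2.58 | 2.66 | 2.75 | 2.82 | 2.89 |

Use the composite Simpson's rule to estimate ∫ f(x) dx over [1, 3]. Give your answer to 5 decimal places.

h = 0.25, n = 8.
(h/3)·[y₀ + 4y₁ + 2y₂ + 4y₃ + 2y₄ + 4y₅ + 2y₆ + 4y₇ + y₈] = 0.083333·(61.74) = 5.14500.

5.14500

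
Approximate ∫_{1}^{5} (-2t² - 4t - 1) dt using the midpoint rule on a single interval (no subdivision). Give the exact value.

-124

M = (b−a)·f(3) = 4·(-31) = -124.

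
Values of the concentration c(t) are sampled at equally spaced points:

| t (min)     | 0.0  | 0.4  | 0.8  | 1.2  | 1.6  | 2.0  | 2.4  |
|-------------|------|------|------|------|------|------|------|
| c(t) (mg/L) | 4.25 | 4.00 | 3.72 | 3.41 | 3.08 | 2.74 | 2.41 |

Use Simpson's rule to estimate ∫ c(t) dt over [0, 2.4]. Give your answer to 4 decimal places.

8.1147

h = 0.4, n = 6.
(h/3)·[y₀ + 4y₁ + 2y₂ + 4y₃ + 2y₄ + 4y₅ + y₆] = 0.133333·(60.86) = 8.1147.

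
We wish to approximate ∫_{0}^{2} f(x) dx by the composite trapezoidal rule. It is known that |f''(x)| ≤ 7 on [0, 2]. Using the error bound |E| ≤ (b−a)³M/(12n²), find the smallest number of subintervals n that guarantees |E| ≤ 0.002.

Need 56/(12n²) ≤ 0.002.
n² ≥ 56/(12·0.002) = 2333.33 ⇒ n ≥ 48.3046, so the smallest n is 49.

49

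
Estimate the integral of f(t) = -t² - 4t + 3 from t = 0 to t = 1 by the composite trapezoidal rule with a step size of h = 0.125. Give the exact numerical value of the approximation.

h = (1 − 0)/8 = 0.125.
Nodes t₀,…,t₈ = 0, 0.125, 0.25, 0.375, 0.5, 0.625, 0.75, 0.875, 1.
f(t) = -t² - 4t + 3: f₀=3, f₁=2.484375, f₂=1.9375, f₃=1.359375, f₄=0.75, f₅=0.109375, f₆=-0.5625, f₇=-1.265625, f₈=-2.
(h/2)·[f₀ + 2f₁ + 2f₂ + 2f₃ + 2f₄ + 2f₅ + 2f₆ + 2f₇ + f₈] = 0.0625·(10.625) = 0.6640625.

0.6640625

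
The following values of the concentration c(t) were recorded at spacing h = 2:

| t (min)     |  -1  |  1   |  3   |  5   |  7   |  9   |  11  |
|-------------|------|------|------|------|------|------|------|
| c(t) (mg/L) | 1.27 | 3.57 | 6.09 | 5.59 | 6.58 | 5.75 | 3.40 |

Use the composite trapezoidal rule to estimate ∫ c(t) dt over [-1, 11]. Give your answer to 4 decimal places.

h = 2, n = 6.
(h/2)·[y₀ + 2y₁ + 2y₂ + 2y₃ + 2y₄ + 2y₅ + y₆] = 1·(59.83) = 59.8300.

59.8300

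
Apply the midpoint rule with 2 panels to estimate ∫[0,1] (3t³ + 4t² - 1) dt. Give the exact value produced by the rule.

0.90625

h = (1 − 0)/2 = 0.5.
Midpoints m₁,…,m₂ = 0.25, 0.75.
f(m₁)=-0.703125, f(m₂)=2.515625.
h·[f(m₁) + f(m₂)] = 0.5·(1.8125) = 0.90625.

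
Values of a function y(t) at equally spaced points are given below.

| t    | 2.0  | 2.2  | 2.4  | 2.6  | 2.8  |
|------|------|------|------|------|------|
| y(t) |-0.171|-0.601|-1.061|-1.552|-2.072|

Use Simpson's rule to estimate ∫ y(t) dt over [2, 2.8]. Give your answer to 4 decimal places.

h = 0.2, n = 4.
(h/3)·[y₀ + 4y₁ + 2y₂ + 4y₃ + y₄] = 0.066667·(-12.977) = -0.8651.

-0.8651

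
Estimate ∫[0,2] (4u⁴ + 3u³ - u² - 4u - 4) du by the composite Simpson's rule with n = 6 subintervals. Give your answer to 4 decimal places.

18.9465

h = (2 − 0)/6 = 0.333333.
Nodes u₀,…,u₆ = 0, 0.333333, 0.666667, 1, 1.333333, 1.666667, 2.
f(u) = 4u⁴ + 3u³ - u² - 4u - 4: f₀=-4, f₁=-5.283951, f₂=-5.432099, f₃=-2, f₄=8.641975, f₅=31.308642, f₆=72.
(h/3)·[f₀ + 4f₁ + 2f₂ + 4f₃ + 2f₄ + 4f₅ + f₆] = 0.111111·(170.518519) = 18.9465.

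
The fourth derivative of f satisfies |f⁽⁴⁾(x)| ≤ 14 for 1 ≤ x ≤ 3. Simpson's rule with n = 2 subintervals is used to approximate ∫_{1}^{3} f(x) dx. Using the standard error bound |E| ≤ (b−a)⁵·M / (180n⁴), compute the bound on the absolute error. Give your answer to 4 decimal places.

|E| ≤ (2)⁵·14 / (180·2⁴) = 448/2880 = 0.1556.

0.1556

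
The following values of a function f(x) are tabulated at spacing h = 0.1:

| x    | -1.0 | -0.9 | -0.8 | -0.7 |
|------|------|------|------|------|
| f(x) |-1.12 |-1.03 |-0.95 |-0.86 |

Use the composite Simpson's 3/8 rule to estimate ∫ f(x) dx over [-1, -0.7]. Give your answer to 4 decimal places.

h = 0.1, n = 3.
(3h/8)·[y₀ + 3y₁ + 3y₂ + y₃] = 0.0375·(-7.92) = -0.2970.

-0.2970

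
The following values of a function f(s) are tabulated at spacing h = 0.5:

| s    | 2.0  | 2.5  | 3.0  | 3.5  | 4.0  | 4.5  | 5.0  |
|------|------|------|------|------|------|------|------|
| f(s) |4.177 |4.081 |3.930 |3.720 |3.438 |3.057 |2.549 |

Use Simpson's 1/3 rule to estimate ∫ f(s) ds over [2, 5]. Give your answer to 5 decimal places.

h = 0.5, n = 6.
(h/3)·[y₀ + 4y₁ + 2y₂ + 4y₃ + 2y₄ + 4y₅ + y₆] = 0.166667·(64.894) = 10.81567.

10.81567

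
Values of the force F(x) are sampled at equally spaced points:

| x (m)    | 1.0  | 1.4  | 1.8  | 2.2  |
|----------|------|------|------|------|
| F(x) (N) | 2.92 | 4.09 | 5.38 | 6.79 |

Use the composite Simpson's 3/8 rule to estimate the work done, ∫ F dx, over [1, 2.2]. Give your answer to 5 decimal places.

h = 0.4, n = 3.
(3h/8)·[y₀ + 3y₁ + 3y₂ + y₃] = 0.15·(38.12) = 5.71800.

5.71800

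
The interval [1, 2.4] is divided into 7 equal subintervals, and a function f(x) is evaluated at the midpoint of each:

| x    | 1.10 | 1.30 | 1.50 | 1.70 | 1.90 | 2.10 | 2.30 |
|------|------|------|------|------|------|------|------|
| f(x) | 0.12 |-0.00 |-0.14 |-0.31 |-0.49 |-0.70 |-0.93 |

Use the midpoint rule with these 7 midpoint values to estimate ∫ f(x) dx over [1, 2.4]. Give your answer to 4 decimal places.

h = 0.2, n = 7.
h·[y(m₁) + y(m₂) + y(m₃) + y(m₄) + y(m₅) + y(m₆) + y(m₇)] = 0.2·(-2.45) = -0.4900.

-0.4900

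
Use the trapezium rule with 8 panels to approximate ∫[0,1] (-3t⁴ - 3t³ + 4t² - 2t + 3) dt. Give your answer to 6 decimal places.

h = (1 − 0)/8 = 0.125.
Nodes t₀,…,t₈ = 0, 0.125, 0.25, 0.375, 0.5, 0.625, 0.75, 0.875, 1.
f(t) = -3t⁴ - 3t³ + 4t² - 2t + 3: f₀=3, f₁=2.805908203125, f₂=2.69140625, f₃=2.594970703125, f₄=2.4375, f₅=2.122314453125, f₆=1.53515625, f₇=0.544189453125, f₈=-1.
(h/2)·[f₀ + 2f₁ + 2f₂ + 2f₃ + 2f₄ + 2f₅ + 2f₆ + 2f₇ + f₈] = 0.0625·(31.462890625) = 1.966431.

1.966431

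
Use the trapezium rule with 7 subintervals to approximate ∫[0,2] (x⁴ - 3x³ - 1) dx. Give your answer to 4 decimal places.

-7.6277

h = (2 − 0)/7 = 0.285714.
Nodes x₀,…,x₇ = 0, 0.285714, 0.571429, 0.857143, 1.142857, 1.428571, 1.714286, 2.
f(x) = x⁴ - 3x³ - 1: f₀=-1, f₁=-1.063307, f₂=-1.453145, f₃=-2.349438, f₄=-3.772178, f₅=-5.581424, f₆=-7.477301, f₇=-9.
(h/2)·[f₀ + 2f₁ + 2f₂ + 2f₃ + 2f₄ + 2f₅ + 2f₆ + f₇] = 0.142857·(-53.393586) = -7.6277.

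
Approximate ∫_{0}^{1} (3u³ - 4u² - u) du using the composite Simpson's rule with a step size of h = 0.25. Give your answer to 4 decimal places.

h = (1 − 0)/4 = 0.25.
Nodes u₀,…,u₄ = 0, 0.25, 0.5, 0.75, 1.
f(u) = 3u³ - 4u² - u: f₀=0, f₁=-0.453125, f₂=-1.125, f₃=-1.734375, f₄=-2.
(h/3)·[f₀ + 4f₁ + 2f₂ + 4f₃ + f₄] = 0.083333·(-13) = -1.0833.

-1.0833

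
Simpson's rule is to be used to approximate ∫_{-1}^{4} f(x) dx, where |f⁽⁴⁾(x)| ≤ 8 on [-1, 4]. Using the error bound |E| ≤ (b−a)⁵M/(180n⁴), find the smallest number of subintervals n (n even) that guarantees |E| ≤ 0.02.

10

Need 25000/(180n⁴) ≤ 0.02.
n⁴ ≥ 25000/(180·0.02) = 6944.44 ⇒ n ≥ 9.1287, so the smallest even n is 10. (n must be even for Simpson's rule.)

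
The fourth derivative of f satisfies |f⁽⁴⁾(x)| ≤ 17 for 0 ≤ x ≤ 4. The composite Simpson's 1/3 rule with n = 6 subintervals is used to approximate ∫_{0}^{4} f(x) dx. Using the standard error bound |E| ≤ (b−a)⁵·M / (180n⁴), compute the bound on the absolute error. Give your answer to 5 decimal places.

|E| ≤ (4)⁵·17 / (180·6⁴) = 17408/233280 = 0.07462.

0.07462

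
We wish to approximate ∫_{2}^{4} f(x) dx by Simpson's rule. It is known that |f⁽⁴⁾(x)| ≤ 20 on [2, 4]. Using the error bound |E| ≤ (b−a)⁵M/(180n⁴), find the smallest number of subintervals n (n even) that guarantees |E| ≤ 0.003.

Need 640/(180n⁴) ≤ 0.003.
n⁴ ≥ 640/(180·0.003) = 1185.19 ⇒ n ≥ 5.8674, so the smallest even n is 6. (n must be even for Simpson's rule.)

6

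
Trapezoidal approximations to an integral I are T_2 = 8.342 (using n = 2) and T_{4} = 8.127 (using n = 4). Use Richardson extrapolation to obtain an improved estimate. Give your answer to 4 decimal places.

R = (4·T_{4} − T_2) / 3 = (4·8.127 − 8.342)/3 = (24.166)/3 = 8.0553.

8.0553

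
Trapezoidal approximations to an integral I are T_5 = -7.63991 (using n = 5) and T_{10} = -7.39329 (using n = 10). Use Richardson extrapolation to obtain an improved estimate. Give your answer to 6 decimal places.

-7.311083

R = (4·T_{10} − T_5) / 3 = (4·(-7.39329) − (-7.63991))/3 = (-21.93325)/3 = -7.311083.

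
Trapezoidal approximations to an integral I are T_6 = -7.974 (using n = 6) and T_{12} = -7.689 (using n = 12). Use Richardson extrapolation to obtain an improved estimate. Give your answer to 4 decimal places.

R = (4·T_{12} − T_6) / 3 = (4·(-7.689) − (-7.974))/3 = (-22.782)/3 = -7.5940.

-7.5940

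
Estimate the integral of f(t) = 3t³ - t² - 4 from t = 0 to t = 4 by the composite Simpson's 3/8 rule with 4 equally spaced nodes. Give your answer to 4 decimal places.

154.6667

h = (4 − 0)/3 = 1.333333.
Nodes t₀,…,t₃ = 0, 1.333333, 2.666667, 4.
f(t) = 3t³ - t² - 4: f₀=-4, f₁=1.333333, f₂=45.777778, f₃=172.
(3h/8)·[f₀ + 3f₁ + 3f₂ + f₃] = 0.5·(309.333333) = 154.6667.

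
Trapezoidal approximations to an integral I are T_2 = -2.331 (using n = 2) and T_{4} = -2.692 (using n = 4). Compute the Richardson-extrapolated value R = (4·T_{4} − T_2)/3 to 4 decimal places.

-2.8123

R = (4·T_{4} − T_2) / 3 = (4·(-2.692) − (-2.331))/3 = (-8.437)/3 = -2.8123.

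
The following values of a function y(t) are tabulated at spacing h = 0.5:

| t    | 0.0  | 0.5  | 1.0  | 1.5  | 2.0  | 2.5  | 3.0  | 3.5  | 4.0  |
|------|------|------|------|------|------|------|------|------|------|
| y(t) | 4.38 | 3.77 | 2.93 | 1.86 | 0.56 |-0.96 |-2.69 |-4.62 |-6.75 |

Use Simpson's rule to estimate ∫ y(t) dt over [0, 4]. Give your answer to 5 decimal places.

-0.09500

h = 0.5, n = 8.
(h/3)·[y₀ + 4y₁ + 2y₂ + 4y₃ + 2y₄ + 4y₅ + 2y₆ + 4y₇ + y₈] = 0.166667·(-0.57) = -0.09500.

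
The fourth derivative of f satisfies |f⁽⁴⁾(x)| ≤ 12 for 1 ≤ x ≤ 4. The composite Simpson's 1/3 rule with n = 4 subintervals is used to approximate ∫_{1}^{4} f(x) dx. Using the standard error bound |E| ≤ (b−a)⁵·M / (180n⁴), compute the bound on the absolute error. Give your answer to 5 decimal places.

0.06328

|E| ≤ (3)⁵·12 / (180·4⁴) = 2916/46080 = 0.06328.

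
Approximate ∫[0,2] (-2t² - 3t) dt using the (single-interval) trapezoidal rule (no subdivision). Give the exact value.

T = (b−a)/2 · [f(0) + f(2)] = 1·[0 + (-14)] = -14.

-14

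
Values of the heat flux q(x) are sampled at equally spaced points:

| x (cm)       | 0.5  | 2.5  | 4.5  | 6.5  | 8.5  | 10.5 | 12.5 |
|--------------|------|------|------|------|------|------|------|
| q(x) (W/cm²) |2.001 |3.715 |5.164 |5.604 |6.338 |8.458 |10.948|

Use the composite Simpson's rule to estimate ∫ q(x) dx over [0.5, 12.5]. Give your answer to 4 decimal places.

h = 2, n = 6.
(h/3)·[y₀ + 4y₁ + 2y₂ + 4y₃ + 2y₄ + 4y₅ + y₆] = 0.666667·(107.061) = 71.3740.

71.3740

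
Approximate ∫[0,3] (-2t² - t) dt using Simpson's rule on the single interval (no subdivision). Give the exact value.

S = (b−a)/6 · [f(0) + 4f(1.5) + f(3)] = 0.5·[0 + 4·(-6) + (-21)] = -22.5.

-22.5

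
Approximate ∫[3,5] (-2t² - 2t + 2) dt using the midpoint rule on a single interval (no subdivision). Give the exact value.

M = (b−a)·f(4) = 2·(-38) = -76.

-76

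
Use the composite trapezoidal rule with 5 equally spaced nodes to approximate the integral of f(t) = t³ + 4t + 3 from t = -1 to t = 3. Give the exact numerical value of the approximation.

h = (3 − (-1))/4 = 1.
Nodes t₀,…,t₄ = -1, 0, 1, 2, 3.
f(t) = t³ + 4t + 3: f₀=-2, f₁=3, f₂=8, f₃=19, f₄=42.
(h/2)·[f₀ + 2f₁ + 2f₂ + 2f₃ + f₄] = 0.5·(100) = 50.

50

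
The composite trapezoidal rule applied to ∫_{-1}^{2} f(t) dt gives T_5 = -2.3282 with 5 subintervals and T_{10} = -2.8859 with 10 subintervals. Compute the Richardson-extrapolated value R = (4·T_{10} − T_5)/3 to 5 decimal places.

R = (4·T_{10} − T_5) / 3 = (4·(-2.8859) − (-2.3282))/3 = (-9.2154)/3 = -3.07180.

-3.07180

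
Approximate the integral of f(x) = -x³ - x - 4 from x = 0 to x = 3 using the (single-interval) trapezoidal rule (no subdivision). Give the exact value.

-57

T = (b−a)/2 · [f(0) + f(3)] = 1.5·[(-4) + (-34)] = -57.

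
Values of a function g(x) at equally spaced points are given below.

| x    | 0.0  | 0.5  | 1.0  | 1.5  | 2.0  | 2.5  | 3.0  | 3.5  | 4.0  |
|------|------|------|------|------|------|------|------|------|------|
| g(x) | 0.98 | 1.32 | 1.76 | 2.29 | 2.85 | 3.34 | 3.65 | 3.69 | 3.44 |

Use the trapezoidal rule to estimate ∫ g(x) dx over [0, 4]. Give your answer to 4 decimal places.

h = 0.5, n = 8.
(h/2)·[y₀ + 2y₁ + 2y₂ + 2y₃ + 2y₄ + 2y₅ + 2y₆ + 2y₇ + y₈] = 0.25·(42.22) = 10.5550.

10.5550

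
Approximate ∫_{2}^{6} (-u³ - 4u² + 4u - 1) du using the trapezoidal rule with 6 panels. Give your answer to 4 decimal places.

h = (6 − 2)/6 = 0.666667.
Nodes u₀,…,u₆ = 2, 2.666667, 3.333333, 4, 4.666667, 5.333333, 6.
f(u) = -u³ - 4u² + 4u - 1: f₀=-17, f₁=-37.740741, f₂=-69.148148, f₃=-113, f₄=-171.074074, f₅=-245.148148, f₆=-337.
(h/2)·[f₀ + 2f₁ + 2f₂ + 2f₃ + 2f₄ + 2f₅ + f₆] = 0.333333·(-1626.222222) = -542.0741.

-542.0741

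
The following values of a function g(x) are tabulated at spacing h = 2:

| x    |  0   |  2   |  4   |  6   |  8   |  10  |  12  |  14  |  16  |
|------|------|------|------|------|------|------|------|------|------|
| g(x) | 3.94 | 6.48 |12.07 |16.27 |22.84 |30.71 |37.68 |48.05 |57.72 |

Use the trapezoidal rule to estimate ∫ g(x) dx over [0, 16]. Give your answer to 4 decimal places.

409.8600

h = 2, n = 8.
(h/2)·[y₀ + 2y₁ + 2y₂ + 2y₃ + 2y₄ + 2y₅ + 2y₆ + 2y₇ + y₈] = 1·(409.86) = 409.8600.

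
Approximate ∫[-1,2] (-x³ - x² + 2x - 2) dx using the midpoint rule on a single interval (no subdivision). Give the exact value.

M = (b−a)·f(0.5) = 3·(-1.375) = -4.125.

-4.125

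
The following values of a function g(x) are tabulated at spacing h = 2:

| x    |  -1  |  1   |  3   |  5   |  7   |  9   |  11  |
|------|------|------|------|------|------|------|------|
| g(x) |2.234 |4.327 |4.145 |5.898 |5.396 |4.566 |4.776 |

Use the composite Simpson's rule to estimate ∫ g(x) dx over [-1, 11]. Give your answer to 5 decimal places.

h = 2, n = 6.
(h/3)·[y₀ + 4y₁ + 2y₂ + 4y₃ + 2y₄ + 4y₅ + y₆] = 0.666667·(85.256) = 56.83733.

56.83733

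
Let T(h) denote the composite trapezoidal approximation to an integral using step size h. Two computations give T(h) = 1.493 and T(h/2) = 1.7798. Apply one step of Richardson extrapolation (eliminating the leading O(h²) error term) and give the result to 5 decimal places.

R = (4·T(h/2) − T(h)) / 3 = (4·1.7798 − 1.493)/3 = (5.6262)/3 = 1.87540.

1.87540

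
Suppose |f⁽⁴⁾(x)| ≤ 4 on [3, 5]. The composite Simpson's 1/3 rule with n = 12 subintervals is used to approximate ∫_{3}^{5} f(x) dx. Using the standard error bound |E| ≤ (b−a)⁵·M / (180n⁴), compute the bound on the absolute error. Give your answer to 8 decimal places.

|E| ≤ (2)⁵·4 / (180·12⁴) = 128/3732480 = 0.00003429.

0.00003429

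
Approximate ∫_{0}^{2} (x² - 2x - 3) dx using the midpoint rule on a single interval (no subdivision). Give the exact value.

-8

M = (b−a)·f(1) = 2·(-4) = -8.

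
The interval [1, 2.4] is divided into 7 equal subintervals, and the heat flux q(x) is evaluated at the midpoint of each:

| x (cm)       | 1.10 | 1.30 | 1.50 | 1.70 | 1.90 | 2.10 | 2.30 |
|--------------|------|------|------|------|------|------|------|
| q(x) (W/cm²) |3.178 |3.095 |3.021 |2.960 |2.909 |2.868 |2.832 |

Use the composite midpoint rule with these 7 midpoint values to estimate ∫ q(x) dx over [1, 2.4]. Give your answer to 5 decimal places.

h = 0.2, n = 7.
h·[y(m₁) + y(m₂) + y(m₃) + y(m₄) + y(m₅) + y(m₆) + y(m₇)] = 0.2·(20.863) = 4.17260.

4.17260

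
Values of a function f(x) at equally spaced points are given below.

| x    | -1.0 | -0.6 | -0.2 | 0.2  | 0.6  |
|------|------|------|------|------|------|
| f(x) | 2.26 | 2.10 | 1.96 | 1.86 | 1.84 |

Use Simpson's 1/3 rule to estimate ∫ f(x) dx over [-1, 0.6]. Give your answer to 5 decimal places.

h = 0.4, n = 4.
(h/3)·[y₀ + 4y₁ + 2y₂ + 4y₃ + y₄] = 0.133333·(23.86) = 3.18133.

3.18133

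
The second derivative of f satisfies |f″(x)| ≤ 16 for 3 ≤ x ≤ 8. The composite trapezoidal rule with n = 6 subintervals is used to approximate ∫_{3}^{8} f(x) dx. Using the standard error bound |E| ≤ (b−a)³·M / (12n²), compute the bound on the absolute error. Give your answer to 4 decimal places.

4.6296

|E| ≤ (5)³·16 / (12·6²) = 2000/432 = 4.6296.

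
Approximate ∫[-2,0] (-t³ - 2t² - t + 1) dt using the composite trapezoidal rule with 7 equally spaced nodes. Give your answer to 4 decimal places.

2.7037

h = (0 − (-2))/6 = 0.333333.
Nodes t₀,…,t₆ = -2, -1.666667, -1.333333, -1, -0.666667, -0.333333, 0.
f(t) = -t³ - 2t² - t + 1: f₀=3, f₁=1.740741, f₂=1.148148, f₃=1, f₄=1.074074, f₅=1.148148, f₆=1.
(h/2)·[f₀ + 2f₁ + 2f₂ + 2f₃ + 2f₄ + 2f₅ + f₆] = 0.166667·(16.222222) = 2.7037.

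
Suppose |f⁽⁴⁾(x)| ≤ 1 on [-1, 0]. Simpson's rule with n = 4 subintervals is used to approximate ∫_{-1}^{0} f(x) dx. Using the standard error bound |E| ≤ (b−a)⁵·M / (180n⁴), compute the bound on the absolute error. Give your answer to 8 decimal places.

0.00002170

|E| ≤ (1)⁵·1 / (180·4⁴) = 1/46080 = 0.00002170.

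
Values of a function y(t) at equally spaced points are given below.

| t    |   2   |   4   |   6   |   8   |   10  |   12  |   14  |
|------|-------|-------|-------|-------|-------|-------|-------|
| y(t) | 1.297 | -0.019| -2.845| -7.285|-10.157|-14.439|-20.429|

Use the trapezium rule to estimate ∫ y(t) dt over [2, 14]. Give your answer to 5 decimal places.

-88.62200

h = 2, n = 6.
(h/2)·[y₀ + 2y₁ + 2y₂ + 2y₃ + 2y₄ + 2y₅ + y₆] = 1·(-88.622) = -88.62200.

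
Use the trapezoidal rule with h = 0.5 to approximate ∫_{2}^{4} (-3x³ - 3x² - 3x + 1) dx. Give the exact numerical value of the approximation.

-254.5

h = (4 − 2)/4 = 0.5.
Nodes x₀,…,x₄ = 2, 2.5, 3, 3.5, 4.
f(x) = -3x³ - 3x² - 3x + 1: f₀=-41, f₁=-72.125, f₂=-116, f₃=-174.875, f₄=-251.
(h/2)·[f₀ + 2f₁ + 2f₂ + 2f₃ + f₄] = 0.25·(-1018) = -254.5.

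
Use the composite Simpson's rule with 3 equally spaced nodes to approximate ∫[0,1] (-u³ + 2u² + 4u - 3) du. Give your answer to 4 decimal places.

-0.5833

h = (1 − 0)/2 = 0.5.
Nodes u₀,…,u₂ = 0, 0.5, 1.
f(u) = -u³ + 2u² + 4u - 3: f₀=-3, f₁=-0.625, f₂=2.
(h/3)·[f₀ + 4f₁ + f₂] = 0.166667·(-3.5) = -0.5833.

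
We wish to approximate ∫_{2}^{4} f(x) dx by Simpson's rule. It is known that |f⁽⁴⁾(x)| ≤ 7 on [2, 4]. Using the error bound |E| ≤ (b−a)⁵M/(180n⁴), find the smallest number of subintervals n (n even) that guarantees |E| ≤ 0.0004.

Need 224/(180n⁴) ≤ 0.0004.
n⁴ ≥ 224/(180·0.0004) = 3111.11 ⇒ n ≥ 7.4684, so the smallest even n is 8. (n must be even for Simpson's rule.)

8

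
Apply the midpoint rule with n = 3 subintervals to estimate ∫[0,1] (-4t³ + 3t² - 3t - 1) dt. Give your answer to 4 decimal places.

h = (1 − 0)/3 = 0.333333.
Midpoints m₁,…,m₃ = 0.166667, 0.5, 0.833333.
f(m₁)=-1.435185, f(m₂)=-2.25, f(m₃)=-3.731481.
h·[f(m₁) + f(m₂) + f(m₃)] = 0.333333·(-7.416667) = -2.4722.

-2.4722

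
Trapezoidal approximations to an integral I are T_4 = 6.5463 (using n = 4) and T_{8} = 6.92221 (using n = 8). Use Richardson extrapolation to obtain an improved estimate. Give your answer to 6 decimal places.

7.047513

R = (4·T_{8} − T_4) / 3 = (4·6.92221 − 6.5463)/3 = (21.14254)/3 = 7.047513.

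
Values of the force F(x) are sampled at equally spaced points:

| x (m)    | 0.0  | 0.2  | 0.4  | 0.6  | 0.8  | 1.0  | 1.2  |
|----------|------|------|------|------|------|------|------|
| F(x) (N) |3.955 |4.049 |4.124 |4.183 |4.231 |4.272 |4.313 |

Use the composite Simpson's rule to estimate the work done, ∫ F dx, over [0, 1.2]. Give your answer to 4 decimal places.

h = 0.2, n = 6.
(h/3)·[y₀ + 4y₁ + 2y₂ + 4y₃ + 2y₄ + 4y₅ + y₆] = 0.066667·(74.994) = 4.9996.

4.9996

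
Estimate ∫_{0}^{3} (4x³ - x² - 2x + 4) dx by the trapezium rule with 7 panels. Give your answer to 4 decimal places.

76.5612

h = (3 − 0)/7 = 0.428571.
Nodes x₀,…,x₇ = 0, 0.428571, 0.857143, 1.285714, 1.714286, 2.142857, 2.571429, 3.
f(x) = 4x³ - x² - 2x + 4: f₀=4, f₁=3.274052, f₂=4.069971, f₃=8.276968, f₄=17.784257, f₅=34.481050, f₆=60.256560, f₇=97.
(h/2)·[f₀ + 2f₁ + 2f₂ + 2f₃ + 2f₄ + 2f₅ + 2f₆ + f₇] = 0.214286·(357.285714) = 76.5612.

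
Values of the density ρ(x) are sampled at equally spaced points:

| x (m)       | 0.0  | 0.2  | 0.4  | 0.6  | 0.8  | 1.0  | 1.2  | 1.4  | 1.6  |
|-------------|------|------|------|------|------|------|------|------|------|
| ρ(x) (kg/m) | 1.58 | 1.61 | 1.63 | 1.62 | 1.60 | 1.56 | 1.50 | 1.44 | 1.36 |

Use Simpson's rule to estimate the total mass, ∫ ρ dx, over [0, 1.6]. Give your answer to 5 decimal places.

2.48800

h = 0.2, n = 8.
(h/3)·[y₀ + 4y₁ + 2y₂ + 4y₃ + 2y₄ + 4y₅ + 2y₆ + 4y₇ + y₈] = 0.066667·(37.32) = 2.48800.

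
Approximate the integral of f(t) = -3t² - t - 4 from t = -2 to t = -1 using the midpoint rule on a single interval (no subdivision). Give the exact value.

-9.25

M = (b−a)·f(-1.5) = 1·(-9.25) = -9.25.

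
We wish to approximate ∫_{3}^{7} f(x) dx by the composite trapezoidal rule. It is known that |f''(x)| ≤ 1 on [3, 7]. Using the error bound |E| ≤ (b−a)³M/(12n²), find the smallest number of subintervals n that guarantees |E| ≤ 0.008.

Need 64/(12n²) ≤ 0.008.
n² ≥ 64/(12·0.008) = 666.667 ⇒ n ≥ 25.8199, so the smallest n is 26.

26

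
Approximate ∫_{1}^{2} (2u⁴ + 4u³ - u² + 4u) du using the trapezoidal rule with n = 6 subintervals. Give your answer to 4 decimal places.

31.2749

h = (2 − 1)/6 = 0.166667.
Nodes u₀,…,u₆ = 1, 1.166667, 1.333333, 1.5, 1.666667, 1.833333, 2.
f(u) = 2u⁴ + 4u³ - u² + 4u: f₀=9, f₁=13.362654, f₂=19.358025, f₃=27.375, f₄=37.839506, f₅=51.214506, f₆=68.
(h/2)·[f₀ + 2f₁ + 2f₂ + 2f₃ + 2f₄ + 2f₅ + f₆] = 0.083333·(375.299383) = 31.2749.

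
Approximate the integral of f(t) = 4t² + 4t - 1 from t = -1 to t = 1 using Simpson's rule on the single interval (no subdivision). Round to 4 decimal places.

S = (b−a)/6 · [f(-1) + 4f(0) + f(1)] = 0.333333·[(-1) + 4·(-1) + 7] = 0.6667.

0.6667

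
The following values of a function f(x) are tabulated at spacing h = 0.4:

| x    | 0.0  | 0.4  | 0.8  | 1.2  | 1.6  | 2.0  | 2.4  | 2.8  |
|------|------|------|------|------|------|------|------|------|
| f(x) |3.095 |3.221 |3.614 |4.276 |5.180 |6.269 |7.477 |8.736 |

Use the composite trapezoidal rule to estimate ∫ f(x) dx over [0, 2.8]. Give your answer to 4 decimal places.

h = 0.4, n = 7.
(h/2)·[y₀ + 2y₁ + 2y₂ + 2y₃ + 2y₄ + 2y₅ + 2y₆ + y₇] = 0.2·(71.905) = 14.3810.

14.3810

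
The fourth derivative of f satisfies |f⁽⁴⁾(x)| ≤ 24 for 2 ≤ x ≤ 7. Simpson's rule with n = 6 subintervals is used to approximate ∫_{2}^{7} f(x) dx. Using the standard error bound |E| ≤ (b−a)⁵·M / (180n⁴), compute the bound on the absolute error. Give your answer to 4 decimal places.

|E| ≤ (5)⁵·24 / (180·6⁴) = 75000/233280 = 0.3215.

0.3215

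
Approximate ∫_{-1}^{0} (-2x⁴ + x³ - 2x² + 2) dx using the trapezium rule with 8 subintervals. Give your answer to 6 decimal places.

0.663818

h = (0 − (-1))/8 = 0.125.
Nodes x₀,…,x₈ = -1, -0.875, -0.75, -0.625, -0.5, -0.375, -0.25, -0.125, 0.
f(x) = -2x⁴ + x³ - 2x² + 2: f₀=-3, f₁=-1.37353515625, f₂=-0.1796875, f₃=0.66943359375, f₄=1.25, f₅=1.62646484375, f₆=1.8515625, f₇=1.96630859375, f₈=2.
(h/2)·[f₀ + 2f₁ + 2f₂ + 2f₃ + 2f₄ + 2f₅ + 2f₆ + 2f₇ + f₈] = 0.0625·(10.62109375) = 0.663818.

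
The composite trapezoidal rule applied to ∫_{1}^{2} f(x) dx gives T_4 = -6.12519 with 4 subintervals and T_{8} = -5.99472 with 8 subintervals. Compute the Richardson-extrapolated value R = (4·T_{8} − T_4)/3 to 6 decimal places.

R = (4·T_{8} − T_4) / 3 = (4·(-5.99472) − (-6.12519))/3 = (-17.85369)/3 = -5.951230.

-5.951230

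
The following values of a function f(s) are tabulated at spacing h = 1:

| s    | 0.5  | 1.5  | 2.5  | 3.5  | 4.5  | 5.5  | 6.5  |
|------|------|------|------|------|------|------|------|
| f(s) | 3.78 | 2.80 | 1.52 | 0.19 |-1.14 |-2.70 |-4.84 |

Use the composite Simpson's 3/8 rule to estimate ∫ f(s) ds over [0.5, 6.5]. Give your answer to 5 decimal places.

h = 1, n = 6.
(3h/8)·[y₀ + 3y₁ + 3y₂ + 2y₃ + 3y₄ + 3y₅ + y₆] = 0.375·(0.76) = 0.28500.

0.28500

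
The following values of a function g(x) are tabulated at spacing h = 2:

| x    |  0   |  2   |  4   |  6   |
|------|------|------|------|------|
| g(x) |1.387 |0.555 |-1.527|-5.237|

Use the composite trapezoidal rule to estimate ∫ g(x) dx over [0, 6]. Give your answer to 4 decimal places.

-5.7940

h = 2, n = 3.
(h/2)·[y₀ + 2y₁ + 2y₂ + y₃] = 1·(-5.794) = -5.7940.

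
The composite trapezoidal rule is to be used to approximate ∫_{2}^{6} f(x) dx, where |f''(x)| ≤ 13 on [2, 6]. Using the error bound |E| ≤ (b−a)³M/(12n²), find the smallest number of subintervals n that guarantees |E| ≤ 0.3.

16

Need 832/(12n²) ≤ 0.3.
n² ≥ 832/(12·0.3) = 231.111 ⇒ n ≥ 15.2023, so the smallest n is 16.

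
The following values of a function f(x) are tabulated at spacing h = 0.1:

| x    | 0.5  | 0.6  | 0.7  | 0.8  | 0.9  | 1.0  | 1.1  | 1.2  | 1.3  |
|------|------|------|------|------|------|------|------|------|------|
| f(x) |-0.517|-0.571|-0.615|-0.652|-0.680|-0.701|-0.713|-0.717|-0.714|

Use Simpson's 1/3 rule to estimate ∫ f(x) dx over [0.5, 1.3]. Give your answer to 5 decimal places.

h = 0.1, n = 8.
(h/3)·[y₀ + 4y₁ + 2y₂ + 4y₃ + 2y₄ + 4y₅ + 2y₆ + 4y₇ + y₈] = 0.033333·(-15.811) = -0.52703.

-0.52703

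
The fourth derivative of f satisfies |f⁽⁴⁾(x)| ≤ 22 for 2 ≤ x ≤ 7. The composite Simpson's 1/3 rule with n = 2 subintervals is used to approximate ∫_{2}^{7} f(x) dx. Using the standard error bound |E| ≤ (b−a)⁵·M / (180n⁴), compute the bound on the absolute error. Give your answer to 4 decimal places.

|E| ≤ (5)⁵·22 / (180·2⁴) = 68750/2880 = 23.8715.

23.8715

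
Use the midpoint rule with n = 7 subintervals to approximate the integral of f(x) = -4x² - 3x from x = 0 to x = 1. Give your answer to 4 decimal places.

h = (1 − 0)/7 = 0.142857.
Midpoints m₁,…,m₇ = 0.071429, 0.214286, 0.357143, 0.5, 0.642857, 0.785714, 0.928571.
f(m₁)=-0.234694, f(m₂)=-0.826531, f(m₃)=-1.581633, f(m₄)=-2.5, f(m₅)=-3.581633, f(m₆)=-4.826531, f(m₇)=-6.234694.
h·[f(m₁) + f(m₂) + f(m₃) + f(m₄) + f(m₅) + f(m₆) + f(m₇)] = 0.142857·(-19.785714) = -2.8265.

-2.8265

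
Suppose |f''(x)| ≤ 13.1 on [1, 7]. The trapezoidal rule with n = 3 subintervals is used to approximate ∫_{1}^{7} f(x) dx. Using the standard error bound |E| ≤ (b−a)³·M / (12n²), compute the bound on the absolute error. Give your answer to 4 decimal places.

|E| ≤ (6)³·13.1 / (12·3²) = 2829.6/108 = 26.2000.

26.2000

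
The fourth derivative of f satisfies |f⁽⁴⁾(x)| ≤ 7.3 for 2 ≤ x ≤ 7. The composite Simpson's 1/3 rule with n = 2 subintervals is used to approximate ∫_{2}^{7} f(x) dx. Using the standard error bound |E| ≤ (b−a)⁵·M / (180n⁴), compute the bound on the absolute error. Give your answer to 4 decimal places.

|E| ≤ (5)⁵·7.3 / (180·2⁴) = 22812.5/2880 = 7.9210.

7.9210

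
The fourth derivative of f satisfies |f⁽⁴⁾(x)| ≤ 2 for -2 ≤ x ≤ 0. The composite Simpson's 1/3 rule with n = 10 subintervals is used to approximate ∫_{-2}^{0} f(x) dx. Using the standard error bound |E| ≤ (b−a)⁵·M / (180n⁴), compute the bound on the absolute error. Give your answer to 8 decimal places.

0.00003556

|E| ≤ (2)⁵·2 / (180·10⁴) = 64/1800000 = 0.00003556.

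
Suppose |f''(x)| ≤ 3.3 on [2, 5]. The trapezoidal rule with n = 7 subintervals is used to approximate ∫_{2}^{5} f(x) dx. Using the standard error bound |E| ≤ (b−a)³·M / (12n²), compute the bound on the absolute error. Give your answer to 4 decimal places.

0.1515

|E| ≤ (3)³·3.3 / (12·7²) = 89.1/588 = 0.1515.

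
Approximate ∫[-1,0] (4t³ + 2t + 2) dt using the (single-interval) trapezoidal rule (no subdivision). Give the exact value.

-1

T = (b−a)/2 · [f(-1) + f(0)] = 0.5·[(-4) + 2] = -1.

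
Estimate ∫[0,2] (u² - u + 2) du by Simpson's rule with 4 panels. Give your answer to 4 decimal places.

4.6667

h = (2 − 0)/4 = 0.5.
Nodes u₀,…,u₄ = 0, 0.5, 1, 1.5, 2.
f(u) = u² - u + 2: f₀=2, f₁=1.75, f₂=2, f₃=2.75, f₄=4.
(h/3)·[f₀ + 4f₁ + 2f₂ + 4f₃ + f₄] = 0.166667·(28) = 4.6667.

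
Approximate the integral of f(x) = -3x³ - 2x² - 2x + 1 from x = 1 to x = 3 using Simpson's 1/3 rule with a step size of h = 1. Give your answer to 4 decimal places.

h = (3 − 1)/2 = 1.
Nodes x₀,…,x₂ = 1, 2, 3.
f(x) = -3x³ - 2x² - 2x + 1: f₀=-6, f₁=-35, f₂=-104.
(h/3)·[f₀ + 4f₁ + f₂] = 0.333333·(-250) = -83.3333.

-83.3333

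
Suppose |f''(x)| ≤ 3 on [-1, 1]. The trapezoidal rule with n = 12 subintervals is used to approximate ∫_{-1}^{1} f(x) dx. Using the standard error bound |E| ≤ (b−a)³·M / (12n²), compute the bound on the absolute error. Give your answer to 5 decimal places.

|E| ≤ (2)³·3 / (12·12²) = 24/1728 = 0.01389.

0.01389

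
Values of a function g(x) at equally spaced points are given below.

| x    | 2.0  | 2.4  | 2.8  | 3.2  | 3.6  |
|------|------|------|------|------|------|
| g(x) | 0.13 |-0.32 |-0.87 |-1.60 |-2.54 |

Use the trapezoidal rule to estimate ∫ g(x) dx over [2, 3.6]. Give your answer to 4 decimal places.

-1.5980

h = 0.4, n = 4.
(h/2)·[y₀ + 2y₁ + 2y₂ + 2y₃ + y₄] = 0.2·(-7.99) = -1.5980.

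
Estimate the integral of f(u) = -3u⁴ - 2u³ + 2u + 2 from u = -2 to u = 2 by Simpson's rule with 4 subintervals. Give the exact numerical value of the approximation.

-32

h = (2 − (-2))/4 = 1.
Nodes u₀,…,u₄ = -2, -1, 0, 1, 2.
f(u) = -3u⁴ - 2u³ + 2u + 2: f₀=-34, f₁=-1, f₂=2, f₃=-1, f₄=-58.
(h/3)·[f₀ + 4f₁ + 2f₂ + 4f₃ + f₄] = 0.333333·(-96) = -32.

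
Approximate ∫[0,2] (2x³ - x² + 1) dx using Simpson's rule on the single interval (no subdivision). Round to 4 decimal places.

7.3333

S = (b−a)/6 · [f(0) + 4f(1) + f(2)] = 0.333333·[1 + 4·2 + 13] = 7.3333.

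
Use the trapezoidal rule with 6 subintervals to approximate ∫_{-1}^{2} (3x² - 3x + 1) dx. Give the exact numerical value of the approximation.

7.875

h = (2 − (-1))/6 = 0.5.
Nodes x₀,…,x₆ = -1, -0.5, 0, 0.5, 1, 1.5, 2.
f(x) = 3x² - 3x + 1: f₀=7, f₁=3.25, f₂=1, f₃=0.25, f₄=1, f₅=3.25, f₆=7.
(h/2)·[f₀ + 2f₁ + 2f₂ + 2f₃ + 2f₄ + 2f₅ + f₆] = 0.25·(31.5) = 7.875.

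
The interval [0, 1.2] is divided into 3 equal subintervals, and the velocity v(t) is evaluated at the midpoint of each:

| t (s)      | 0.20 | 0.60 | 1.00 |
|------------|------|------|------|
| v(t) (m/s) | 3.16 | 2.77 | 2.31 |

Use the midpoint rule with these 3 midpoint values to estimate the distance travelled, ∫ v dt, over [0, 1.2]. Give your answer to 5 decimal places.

3.29600

h = 0.4, n = 3.
h·[y(m₁) + y(m₂) + y(m₃)] = 0.4·(8.24) = 3.29600.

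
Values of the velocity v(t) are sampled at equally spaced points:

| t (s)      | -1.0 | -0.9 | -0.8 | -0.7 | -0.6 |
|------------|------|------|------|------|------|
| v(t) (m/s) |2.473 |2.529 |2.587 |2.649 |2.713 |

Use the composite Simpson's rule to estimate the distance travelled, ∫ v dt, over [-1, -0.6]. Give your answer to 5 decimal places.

1.03573

h = 0.1, n = 4.
(h/3)·[y₀ + 4y₁ + 2y₂ + 4y₃ + y₄] = 0.033333·(31.072) = 1.03573.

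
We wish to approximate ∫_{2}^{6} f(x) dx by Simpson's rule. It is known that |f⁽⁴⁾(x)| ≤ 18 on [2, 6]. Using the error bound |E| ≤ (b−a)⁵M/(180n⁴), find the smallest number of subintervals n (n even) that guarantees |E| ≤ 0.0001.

32

Need 18432/(180n⁴) ≤ 0.0001.
n⁴ ≥ 18432/(180·0.0001) = 1.024e+06 ⇒ n ≥ 31.8108, so the smallest even n is 32. (n must be even for Simpson's rule.)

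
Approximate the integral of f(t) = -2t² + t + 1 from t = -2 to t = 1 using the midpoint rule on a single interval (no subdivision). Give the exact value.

0

M = (b−a)·f(-0.5) = 3·(0) = 0.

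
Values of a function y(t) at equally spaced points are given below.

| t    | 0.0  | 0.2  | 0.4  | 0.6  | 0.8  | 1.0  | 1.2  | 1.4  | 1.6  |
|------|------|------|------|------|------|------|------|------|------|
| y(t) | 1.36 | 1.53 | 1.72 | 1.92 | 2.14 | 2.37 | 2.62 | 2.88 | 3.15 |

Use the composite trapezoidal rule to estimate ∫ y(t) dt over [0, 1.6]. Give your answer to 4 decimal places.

h = 0.2, n = 8.
(h/2)·[y₀ + 2y₁ + 2y₂ + 2y₃ + 2y₄ + 2y₅ + 2y₆ + 2y₇ + y₈] = 0.1·(34.87) = 3.4870.

3.4870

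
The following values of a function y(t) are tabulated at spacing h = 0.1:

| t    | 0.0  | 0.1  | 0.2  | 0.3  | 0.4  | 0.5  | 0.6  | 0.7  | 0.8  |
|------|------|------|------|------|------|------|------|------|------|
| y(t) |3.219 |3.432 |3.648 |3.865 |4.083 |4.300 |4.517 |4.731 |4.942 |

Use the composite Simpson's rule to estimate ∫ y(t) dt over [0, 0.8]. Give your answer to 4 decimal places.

h = 0.1, n = 8.
(h/3)·[y₀ + 4y₁ + 2y₂ + 4y₃ + 2y₄ + 4y₅ + 2y₆ + 4y₇ + y₈] = 0.033333·(97.969) = 3.2656.

3.2656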